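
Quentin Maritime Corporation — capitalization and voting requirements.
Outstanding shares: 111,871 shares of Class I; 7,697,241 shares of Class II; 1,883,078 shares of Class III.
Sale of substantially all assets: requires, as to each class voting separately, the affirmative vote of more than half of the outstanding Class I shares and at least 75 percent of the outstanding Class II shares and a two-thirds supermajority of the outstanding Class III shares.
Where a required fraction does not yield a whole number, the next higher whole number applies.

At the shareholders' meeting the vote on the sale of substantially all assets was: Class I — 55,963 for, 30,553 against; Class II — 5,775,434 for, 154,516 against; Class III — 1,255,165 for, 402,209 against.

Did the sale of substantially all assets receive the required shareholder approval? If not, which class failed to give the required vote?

Class I: a majority of 111871 is 55936; 55,936 required, 55,963 in favor — approved.
Class II: 3/4 of 7697241 = 5772930.75, rounded up to 5772931; 5,772,931 required, 5,775,434 in favor — approved.
Class III: 2/3 of 1883078 = 1255385.33, rounded up to 1255386; 1,255,386 required, 1,255,165 in favor — not approved.

Not approved — the Class III shares did not give the required vote.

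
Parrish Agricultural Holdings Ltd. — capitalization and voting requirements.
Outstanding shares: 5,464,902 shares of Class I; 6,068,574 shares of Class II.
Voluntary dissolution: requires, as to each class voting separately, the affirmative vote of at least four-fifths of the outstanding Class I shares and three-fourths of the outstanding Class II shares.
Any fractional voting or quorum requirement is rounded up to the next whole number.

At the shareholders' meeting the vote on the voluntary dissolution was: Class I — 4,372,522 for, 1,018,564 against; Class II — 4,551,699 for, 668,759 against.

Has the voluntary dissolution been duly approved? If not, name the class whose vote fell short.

Class I: 4/5 of 5464902 = 4371921.60, rounded up to 4371922; 4,371,922 required, 4,372,522 in favor — approved.
Class II: 3/4 of 6068574 = 4551430.50, rounded up to 4551431; 4,551,431 required, 4,551,699 in favor — approved.

Approved — every class gave the required vote.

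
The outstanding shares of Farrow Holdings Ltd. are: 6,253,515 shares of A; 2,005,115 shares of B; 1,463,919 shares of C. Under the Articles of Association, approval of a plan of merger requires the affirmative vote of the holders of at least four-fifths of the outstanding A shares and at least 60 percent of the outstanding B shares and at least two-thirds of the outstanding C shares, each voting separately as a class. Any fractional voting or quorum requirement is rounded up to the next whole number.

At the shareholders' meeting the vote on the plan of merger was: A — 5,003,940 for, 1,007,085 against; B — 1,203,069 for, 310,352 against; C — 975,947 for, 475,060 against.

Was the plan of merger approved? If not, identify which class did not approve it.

Approved — every class gave the required vote.

A: 4/5 of 6253515 = 5002812; 5,002,812 required, 5,003,940 in favor — approved.
B: 3/5 of 2005115 = 1203069; 1,203,069 required, 1,203,069 in favor — approved.
C: 2/3 of 1463919 = 975946; 975,946 required, 975,947 in favor — approved.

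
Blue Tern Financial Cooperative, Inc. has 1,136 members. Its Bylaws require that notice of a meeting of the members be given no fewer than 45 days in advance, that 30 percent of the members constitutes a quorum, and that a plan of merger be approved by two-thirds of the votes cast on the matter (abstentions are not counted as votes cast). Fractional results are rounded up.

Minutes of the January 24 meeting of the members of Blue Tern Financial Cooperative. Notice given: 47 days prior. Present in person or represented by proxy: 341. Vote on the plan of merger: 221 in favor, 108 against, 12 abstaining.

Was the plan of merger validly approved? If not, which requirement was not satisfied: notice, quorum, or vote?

Valid — all requirements satisfied.

Notice: 47 days given; 45 required. Satisfied.
Quorum: 30% of 1,136 = 340.80, rounded up to 341; 341 present. Satisfied.
Vote: requires two-thirds of the votes cast (341 − 12 abstaining = 329); 2/3 of 329 = 219.33, rounded up to 220, so 220 needed; 221 in favor. Satisfied.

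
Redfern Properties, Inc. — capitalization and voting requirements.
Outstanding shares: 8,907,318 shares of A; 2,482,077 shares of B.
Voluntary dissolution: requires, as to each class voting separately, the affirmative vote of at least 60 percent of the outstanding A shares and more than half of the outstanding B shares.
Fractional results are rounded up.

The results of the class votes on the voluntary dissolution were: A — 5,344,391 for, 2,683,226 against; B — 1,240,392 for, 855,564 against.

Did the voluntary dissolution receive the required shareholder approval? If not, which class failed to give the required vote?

Not approved — the B shares did not give the required vote.

A: 3/5 of 8907318 = 5344390.80, rounded up to 5344391; 5,344,391 required, 5,344,391 in favor — approved.
B: a majority of 2482077 is 1241039; 1,241,039 required, 1,240,392 in favor — not approved.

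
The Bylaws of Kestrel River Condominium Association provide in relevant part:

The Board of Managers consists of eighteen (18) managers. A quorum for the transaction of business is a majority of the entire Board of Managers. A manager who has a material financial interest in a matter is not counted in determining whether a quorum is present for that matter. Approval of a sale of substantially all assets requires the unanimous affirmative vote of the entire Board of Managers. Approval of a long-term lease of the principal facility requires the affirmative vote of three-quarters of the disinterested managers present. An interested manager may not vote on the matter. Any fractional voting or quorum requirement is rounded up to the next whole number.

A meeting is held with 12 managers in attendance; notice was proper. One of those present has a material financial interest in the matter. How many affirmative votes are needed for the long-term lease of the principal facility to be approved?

The long-term lease of the principal facility requires three-fourths of the disinterested managers present (12 − 1 = 11).
3/4 of 11 = 8.25, rounded up to 9.

9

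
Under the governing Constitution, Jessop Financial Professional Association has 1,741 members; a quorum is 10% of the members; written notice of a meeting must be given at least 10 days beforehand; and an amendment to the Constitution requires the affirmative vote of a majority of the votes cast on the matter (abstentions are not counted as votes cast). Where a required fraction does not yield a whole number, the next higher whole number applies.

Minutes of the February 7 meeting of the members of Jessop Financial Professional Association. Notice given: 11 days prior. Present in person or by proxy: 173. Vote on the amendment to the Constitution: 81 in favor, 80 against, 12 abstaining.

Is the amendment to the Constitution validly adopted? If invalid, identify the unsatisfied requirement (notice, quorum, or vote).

Notice: 11 days given; 10 required. Satisfied.
Quorum: 10% of 1,741 = 174.10, rounded up to 175; 173 present. Not satisfied.
Vote: requires a majority of the votes cast (173 − 12 abstaining = 161); a majority of 161 is 81, so 81 needed; 81 in favor. Satisfied.

Invalid — quorum requirement not satisfied.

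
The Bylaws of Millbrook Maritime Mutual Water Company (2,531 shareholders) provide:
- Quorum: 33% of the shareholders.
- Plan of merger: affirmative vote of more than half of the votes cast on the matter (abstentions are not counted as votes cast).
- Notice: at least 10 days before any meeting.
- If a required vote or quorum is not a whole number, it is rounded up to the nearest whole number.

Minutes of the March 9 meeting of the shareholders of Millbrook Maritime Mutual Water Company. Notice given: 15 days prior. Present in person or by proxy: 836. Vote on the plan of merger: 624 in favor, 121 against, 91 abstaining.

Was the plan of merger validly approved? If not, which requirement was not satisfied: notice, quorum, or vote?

Valid — all requirements satisfied.

Notice: 15 days given; 10 required. Satisfied.
Quorum: 33% of 2,531 = 835.23, rounded up to 836; 836 present. Satisfied.
Vote: requires a majority of the votes cast (836 − 91 abstaining = 745); a majority of 745 is 373, so 373 needed; 624 in favor. Satisfied.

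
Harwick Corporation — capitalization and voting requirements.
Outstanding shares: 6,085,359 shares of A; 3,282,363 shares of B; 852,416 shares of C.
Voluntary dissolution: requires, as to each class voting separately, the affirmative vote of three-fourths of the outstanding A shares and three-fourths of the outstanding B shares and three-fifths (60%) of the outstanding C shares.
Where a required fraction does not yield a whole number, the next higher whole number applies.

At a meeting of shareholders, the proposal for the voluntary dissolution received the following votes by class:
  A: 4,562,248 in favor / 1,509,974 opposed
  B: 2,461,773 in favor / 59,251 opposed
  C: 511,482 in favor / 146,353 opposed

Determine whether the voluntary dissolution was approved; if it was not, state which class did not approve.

A: 3/4 of 6085359 = 4564019.25, rounded up to 4564020; 4,564,020 required, 4,562,248 in favor — not approved.
B: 3/4 of 3282363 = 2461772.25, rounded up to 2461773; 2,461,773 required, 2,461,773 in favor — approved.
C: 3/5 of 852416 = 511449.60, rounded up to 511450; 511,450 required, 511,482 in favor — approved.

Not approved — the A shares did not give the required vote.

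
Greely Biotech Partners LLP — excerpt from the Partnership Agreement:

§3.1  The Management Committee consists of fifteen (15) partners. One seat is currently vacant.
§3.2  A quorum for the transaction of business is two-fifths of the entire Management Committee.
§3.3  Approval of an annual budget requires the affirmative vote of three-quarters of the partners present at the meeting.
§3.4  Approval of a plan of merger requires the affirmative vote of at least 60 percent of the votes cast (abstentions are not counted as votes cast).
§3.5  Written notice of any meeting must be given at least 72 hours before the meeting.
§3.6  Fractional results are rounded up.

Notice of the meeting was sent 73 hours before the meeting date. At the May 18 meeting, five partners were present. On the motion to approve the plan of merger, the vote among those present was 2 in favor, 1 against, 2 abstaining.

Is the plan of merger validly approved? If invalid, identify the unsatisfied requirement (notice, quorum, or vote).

Notice: 73 hours given; 72 required (73 ≥ 72). Satisfied.
Quorum: 5 present; quorum is 6. Not satisfied.
Vote: the plan of merger requires three-fifths of the votes cast (5 present − 2 abstaining = 3). 3/5 of 3 = 1.80, rounded up to 2, so 2 affirmative votes are needed; 2 voted in favor. Satisfied. (Moot — without a quorum no business can be validly transacted.)

Invalid — quorum requirement not satisfied.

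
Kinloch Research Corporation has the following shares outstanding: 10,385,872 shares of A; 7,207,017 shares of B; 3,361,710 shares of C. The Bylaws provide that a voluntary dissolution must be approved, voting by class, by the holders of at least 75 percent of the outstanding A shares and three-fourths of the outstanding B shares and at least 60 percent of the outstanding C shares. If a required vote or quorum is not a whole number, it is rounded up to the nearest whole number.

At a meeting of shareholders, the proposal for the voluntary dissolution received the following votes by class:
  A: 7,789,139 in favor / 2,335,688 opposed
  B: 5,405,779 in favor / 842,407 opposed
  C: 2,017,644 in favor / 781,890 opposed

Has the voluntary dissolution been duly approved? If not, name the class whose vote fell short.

A: 3/4 of 10385872 = 7789404; 7,789,404 required, 7,789,139 in favor — not approved.
B: 3/4 of 7207017 = 5405262.75, rounded up to 5405263; 5,405,263 required, 5,405,779 in favor — approved.
C: 3/5 of 3361710 = 2017026; 2,017,026 required, 2,017,644 in favor — approved.

Not approved — the A shares did not give the required vote.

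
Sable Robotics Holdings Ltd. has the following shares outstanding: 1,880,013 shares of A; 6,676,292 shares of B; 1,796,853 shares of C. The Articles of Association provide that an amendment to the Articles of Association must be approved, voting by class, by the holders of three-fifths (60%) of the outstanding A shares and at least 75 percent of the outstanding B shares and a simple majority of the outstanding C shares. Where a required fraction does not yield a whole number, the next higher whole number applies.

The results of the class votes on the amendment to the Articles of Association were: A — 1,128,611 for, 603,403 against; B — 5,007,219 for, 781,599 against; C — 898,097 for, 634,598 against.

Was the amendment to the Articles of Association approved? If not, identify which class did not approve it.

A: 3/5 of 1880013 = 1128007.80, rounded up to 1128008; 1,128,008 required, 1,128,611 in favor — approved.
B: 3/4 of 6676292 = 5007219; 5,007,219 required, 5,007,219 in favor — approved.
C: a majority of 1796853 is 898427; 898,427 required, 898,097 in favor — not approved.

Not approved — the C shares did not give the required vote.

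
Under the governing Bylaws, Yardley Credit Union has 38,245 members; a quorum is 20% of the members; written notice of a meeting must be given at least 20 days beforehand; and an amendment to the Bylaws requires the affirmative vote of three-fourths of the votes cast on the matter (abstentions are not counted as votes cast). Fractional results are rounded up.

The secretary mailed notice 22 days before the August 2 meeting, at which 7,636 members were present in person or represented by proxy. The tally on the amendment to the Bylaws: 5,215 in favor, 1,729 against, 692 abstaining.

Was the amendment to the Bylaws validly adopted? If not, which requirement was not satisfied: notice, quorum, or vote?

Invalid — quorum requirement not satisfied.

Notice: 22 days given; 20 required. Satisfied.
Quorum: 20% of 38,245 = 7,649; 7,636 present. Not satisfied.
Vote: requires three-fourths of the votes cast (7,636 − 692 abstaining = 6,944); 3/4 of 6944 = 5208, so 5,208 needed; 5,215 in favor. Satisfied.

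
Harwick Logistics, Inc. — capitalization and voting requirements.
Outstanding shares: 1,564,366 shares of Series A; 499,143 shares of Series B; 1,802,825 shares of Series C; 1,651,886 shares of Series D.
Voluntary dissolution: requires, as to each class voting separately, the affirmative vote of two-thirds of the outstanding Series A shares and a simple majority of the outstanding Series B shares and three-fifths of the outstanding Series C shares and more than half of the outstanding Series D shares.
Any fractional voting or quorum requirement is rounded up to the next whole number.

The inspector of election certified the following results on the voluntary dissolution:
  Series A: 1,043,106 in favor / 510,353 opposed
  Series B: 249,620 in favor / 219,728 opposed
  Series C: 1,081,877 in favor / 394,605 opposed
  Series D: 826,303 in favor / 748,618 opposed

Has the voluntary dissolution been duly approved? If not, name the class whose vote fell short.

Approved — every class gave the required vote.

Series A: 2/3 of 1564366 = 1042910.67, rounded up to 1042911; 1,042,911 required, 1,043,106 in favor — approved.
Series B: a majority of 499143 is 249572; 249,572 required, 249,620 in favor — approved.
Series C: 3/5 of 1802825 = 1081695; 1,081,695 required, 1,081,877 in favor — approved.
Series D: a majority of 1651886 is 825944; 825,944 required, 826,303 in favor — approved.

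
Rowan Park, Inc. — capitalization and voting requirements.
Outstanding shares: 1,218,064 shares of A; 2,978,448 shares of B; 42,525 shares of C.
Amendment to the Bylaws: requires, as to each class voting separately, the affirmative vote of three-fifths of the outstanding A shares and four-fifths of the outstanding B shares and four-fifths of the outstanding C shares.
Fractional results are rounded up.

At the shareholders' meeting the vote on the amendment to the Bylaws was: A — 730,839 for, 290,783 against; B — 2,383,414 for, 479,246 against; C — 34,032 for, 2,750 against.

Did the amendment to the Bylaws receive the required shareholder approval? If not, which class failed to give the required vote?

Approved — every class gave the required vote.

A: 3/5 of 1218064 = 730838.40, rounded up to 730839; 730,839 required, 730,839 in favor — approved.
B: 4/5 of 2978448 = 2382758.40, rounded up to 2382759; 2,382,759 required, 2,383,414 in favor — approved.
C: 4/5 of 42525 = 34020; 34,020 required, 34,032 in favor — approved.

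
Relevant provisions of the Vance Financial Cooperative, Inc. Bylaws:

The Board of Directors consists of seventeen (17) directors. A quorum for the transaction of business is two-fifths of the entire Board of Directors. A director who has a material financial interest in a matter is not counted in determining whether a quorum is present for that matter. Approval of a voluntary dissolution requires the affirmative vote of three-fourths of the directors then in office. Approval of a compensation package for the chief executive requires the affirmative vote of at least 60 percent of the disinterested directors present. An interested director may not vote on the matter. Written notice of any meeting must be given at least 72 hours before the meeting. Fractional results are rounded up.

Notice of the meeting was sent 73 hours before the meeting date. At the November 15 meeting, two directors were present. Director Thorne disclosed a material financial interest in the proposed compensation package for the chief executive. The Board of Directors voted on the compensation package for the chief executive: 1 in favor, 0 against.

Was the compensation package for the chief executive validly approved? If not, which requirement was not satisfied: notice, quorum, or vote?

Invalid — quorum requirement not satisfied.

Notice: 73 hours given; 72 required (73 ≥ 72). Satisfied.
Quorum: 2 present, but the 1 interested director does not count, leaving 1. Quorum is 7. Not satisfied.
Vote: the compensation package for the chief executive requires three-fifths of the disinterested directors present (2 − 1 = 1). 3/5 of 1 = 0.60, rounded up to 1, so 1 affirmative vote is needed; 1 voted in favor. Satisfied. (Moot — without a quorum no business can be validly transacted.)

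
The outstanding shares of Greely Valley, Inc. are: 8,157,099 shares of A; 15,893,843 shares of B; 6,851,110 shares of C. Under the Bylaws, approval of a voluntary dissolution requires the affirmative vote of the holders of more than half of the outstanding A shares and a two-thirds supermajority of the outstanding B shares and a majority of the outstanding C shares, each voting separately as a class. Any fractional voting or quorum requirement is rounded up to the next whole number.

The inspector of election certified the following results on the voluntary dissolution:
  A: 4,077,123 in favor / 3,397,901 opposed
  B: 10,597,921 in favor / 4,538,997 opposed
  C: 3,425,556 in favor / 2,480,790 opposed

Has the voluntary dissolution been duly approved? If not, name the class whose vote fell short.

Not approved — the A shares did not give the required vote.

A: a majority of 8157099 is 4078550; 4,078,550 required, 4,077,123 in favor — not approved.
B: 2/3 of 15893843 = 10595895.33, rounded up to 10595896; 10,595,896 required, 10,597,921 in favor — approved.
C: a majority of 6851110 is 3425556; 3,425,556 required, 3,425,556 in favor — approved.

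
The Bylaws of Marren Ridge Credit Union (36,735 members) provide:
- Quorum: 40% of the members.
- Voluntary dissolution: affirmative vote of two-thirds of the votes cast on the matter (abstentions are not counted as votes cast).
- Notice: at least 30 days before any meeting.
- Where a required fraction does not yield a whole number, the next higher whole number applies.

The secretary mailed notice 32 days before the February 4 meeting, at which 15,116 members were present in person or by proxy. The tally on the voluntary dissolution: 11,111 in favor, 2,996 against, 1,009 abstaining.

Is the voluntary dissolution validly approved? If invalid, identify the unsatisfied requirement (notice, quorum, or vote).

Valid — all requirements satisfied.

Notice: 32 days given; 30 required. Satisfied.
Quorum: 40% of 36,735 = 14,694; 15,116 present. Satisfied.
Vote: requires two-thirds of the votes cast (15,116 − 1,009 abstaining = 14,107); 2/3 of 14107 = 9404.67, rounded up to 9405, so 9,405 needed; 11,111 in favor. Satisfied.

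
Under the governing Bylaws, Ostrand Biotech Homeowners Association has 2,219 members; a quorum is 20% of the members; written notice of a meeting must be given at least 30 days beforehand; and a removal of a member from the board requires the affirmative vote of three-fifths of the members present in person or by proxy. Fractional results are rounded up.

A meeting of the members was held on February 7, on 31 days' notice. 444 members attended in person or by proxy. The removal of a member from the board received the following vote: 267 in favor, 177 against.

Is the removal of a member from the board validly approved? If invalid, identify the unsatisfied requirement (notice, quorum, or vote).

Valid — all requirements satisfied.

Notice: 31 days given; 30 required. Satisfied.
Quorum: 20% of 2,219 = 443.80, rounded up to 444; 444 present. Satisfied.
Vote: requires three-fifths of those present (444); 3/5 of 444 = 266.40, rounded up to 267, so 267 needed; 267 in favor. Satisfied.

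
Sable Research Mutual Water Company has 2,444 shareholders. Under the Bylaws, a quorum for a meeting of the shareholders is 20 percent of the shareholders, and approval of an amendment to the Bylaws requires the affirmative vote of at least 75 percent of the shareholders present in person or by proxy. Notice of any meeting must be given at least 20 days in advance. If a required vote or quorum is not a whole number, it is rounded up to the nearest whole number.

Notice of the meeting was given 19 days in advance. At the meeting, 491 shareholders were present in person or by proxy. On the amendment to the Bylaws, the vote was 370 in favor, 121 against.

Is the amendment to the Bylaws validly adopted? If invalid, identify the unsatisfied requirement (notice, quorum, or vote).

Invalid — notice requirement not satisfied.

Notice: 19 days given; 20 required. Not satisfied.
Quorum: 20% of 2,444 = 488.80, rounded up to 489; 491 present. Satisfied.
Vote: requires three-fourths of those present (491); 3/4 of 491 = 368.25, rounded up to 369, so 369 needed; 370 in favor. Satisfied.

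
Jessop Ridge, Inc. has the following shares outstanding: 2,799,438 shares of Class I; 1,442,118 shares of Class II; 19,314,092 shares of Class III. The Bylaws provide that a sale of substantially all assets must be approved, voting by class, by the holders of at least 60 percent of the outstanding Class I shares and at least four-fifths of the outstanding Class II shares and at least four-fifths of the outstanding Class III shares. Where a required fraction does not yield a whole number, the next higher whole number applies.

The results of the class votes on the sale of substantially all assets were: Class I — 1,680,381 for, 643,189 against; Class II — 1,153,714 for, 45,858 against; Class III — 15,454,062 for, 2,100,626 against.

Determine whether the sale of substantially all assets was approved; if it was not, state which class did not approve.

Class I: 3/5 of 2799438 = 1679662.80, rounded up to 1679663; 1,679,663 required, 1,680,381 in favor — approved.
Class II: 4/5 of 1442118 = 1153694.40, rounded up to 1153695; 1,153,695 required, 1,153,714 in favor — approved.
Class III: 4/5 of 19314092 = 15451273.60, rounded up to 15451274; 15,451,274 required, 15,454,062 in favor — approved.

Approved — every class gave the required vote.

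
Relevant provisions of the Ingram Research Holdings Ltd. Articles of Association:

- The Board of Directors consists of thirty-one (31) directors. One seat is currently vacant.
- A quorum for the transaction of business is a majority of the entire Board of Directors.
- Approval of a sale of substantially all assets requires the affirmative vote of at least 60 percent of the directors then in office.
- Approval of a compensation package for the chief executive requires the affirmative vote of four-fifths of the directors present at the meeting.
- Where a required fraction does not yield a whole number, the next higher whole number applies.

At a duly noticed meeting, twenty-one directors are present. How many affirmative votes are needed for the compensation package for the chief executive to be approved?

17

The compensation package for the chief executive requires four-fifths of the directors present (21).
4/5 of 21 = 16.80, rounded up to 17.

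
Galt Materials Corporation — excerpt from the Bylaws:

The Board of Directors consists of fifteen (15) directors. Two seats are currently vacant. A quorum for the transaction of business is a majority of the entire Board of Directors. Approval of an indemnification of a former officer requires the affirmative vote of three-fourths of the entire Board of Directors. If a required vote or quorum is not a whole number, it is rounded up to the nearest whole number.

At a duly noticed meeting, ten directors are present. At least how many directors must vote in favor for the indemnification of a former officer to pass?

12

The indemnification of a former officer requires three-fourths of the entire Board of Directors (15).
3/4 of 15 = 11.25, rounded up to 12.
(Only 10 can vote, so the indemnification of a former officer cannot pass at this meeting, but the required vote is still 12.)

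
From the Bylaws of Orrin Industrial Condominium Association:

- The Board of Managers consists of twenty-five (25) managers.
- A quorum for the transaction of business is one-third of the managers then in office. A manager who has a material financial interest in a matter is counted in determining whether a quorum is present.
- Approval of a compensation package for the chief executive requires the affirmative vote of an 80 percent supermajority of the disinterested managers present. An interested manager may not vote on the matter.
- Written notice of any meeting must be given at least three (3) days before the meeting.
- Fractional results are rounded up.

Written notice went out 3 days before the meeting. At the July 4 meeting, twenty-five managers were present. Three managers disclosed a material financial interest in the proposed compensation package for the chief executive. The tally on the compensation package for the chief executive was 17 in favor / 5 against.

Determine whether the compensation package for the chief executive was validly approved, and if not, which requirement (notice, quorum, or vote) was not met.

Invalid — vote requirement not satisfied.

Notice: 3 days given; 3 required (3 ≥ 3). Satisfied.
Quorum: 25 present (interested managers count toward quorum); quorum is 9. Satisfied.
Vote: the compensation package for the chief executive requires four-fifths of the disinterested managers present (25 − 3 = 22). 4/5 of 22 = 17.60, rounded up to 18, so 18 affirmative votes are needed; 17 voted in favor. Not satisfied.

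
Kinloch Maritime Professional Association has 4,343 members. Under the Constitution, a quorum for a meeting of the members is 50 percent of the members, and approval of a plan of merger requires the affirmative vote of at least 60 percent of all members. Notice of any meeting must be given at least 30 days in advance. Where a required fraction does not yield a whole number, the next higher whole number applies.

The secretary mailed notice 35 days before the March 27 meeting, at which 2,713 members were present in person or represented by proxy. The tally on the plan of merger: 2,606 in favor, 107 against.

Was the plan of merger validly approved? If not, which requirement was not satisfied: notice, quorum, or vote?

Valid — all requirements satisfied.

Notice: 35 days given; 30 required. Satisfied.
Quorum: 50% of 4,343 = 2,171.50, rounded up to 2,172; 2,713 present. Satisfied.
Vote: requires three-fifths of all members (4,343); 3/5 of 4343 = 2605.80, rounded up to 2606, so 2,606 needed; 2,606 in favor. Satisfied.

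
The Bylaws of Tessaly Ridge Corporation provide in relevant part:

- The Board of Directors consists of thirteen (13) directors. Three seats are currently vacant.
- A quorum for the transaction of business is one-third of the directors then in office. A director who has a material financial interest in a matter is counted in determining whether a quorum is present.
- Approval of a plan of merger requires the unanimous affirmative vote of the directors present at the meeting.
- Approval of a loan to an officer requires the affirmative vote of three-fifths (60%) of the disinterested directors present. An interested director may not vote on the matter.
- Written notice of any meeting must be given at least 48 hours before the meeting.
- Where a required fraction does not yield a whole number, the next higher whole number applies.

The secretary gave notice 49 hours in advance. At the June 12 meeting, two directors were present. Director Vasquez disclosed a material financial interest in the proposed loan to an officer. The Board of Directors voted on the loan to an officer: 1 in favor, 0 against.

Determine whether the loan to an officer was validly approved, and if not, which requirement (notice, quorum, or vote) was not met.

Notice: 49 hours given; 48 required (49 ≥ 48). Satisfied.
Quorum: 2 present (interested directors count toward quorum); quorum is 4. Not satisfied.
Vote: the loan to an officer requires three-fifths of the disinterested directors present (2 − 1 = 1). 3/5 of 1 = 0.60, rounded up to 1, so 1 affirmative vote is needed; 1 voted in favor. Satisfied. (Moot — without a quorum no business can be validly transacted.)

Invalid — quorum requirement not satisfied.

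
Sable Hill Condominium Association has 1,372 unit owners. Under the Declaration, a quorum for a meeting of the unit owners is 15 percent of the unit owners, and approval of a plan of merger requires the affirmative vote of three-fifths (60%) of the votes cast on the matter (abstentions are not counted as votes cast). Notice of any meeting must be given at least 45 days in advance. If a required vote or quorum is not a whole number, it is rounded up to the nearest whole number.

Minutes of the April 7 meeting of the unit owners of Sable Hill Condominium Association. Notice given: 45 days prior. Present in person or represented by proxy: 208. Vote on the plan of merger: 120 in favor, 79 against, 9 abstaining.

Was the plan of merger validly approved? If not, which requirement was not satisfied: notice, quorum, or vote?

Valid — all requirements satisfied.

Notice: 45 days given; 45 required. Satisfied.
Quorum: 15% of 1,372 = 205.80, rounded up to 206; 208 present. Satisfied.
Vote: requires three-fifths of the votes cast (208 − 9 abstaining = 199); 3/5 of 199 = 119.40, rounded up to 120, so 120 needed; 120 in favor. Satisfied.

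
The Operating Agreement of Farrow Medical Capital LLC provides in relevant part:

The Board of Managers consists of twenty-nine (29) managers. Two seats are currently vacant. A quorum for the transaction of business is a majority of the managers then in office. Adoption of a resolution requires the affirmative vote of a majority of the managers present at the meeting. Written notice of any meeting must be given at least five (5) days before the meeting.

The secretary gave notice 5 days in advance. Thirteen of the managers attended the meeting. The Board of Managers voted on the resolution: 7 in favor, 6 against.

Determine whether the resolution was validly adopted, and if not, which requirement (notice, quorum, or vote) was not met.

Invalid — quorum requirement not satisfied.

Notice: 5 days given; 5 required (5 ≥ 5). Satisfied.
Quorum: 13 present; quorum is 14. Not satisfied.
Vote: the resolution requires a majority of the managers present (13). A majority of 13 is 7, so 7 affirmative votes are needed; 7 voted in favor. Satisfied. (Moot — without a quorum no business can be validly transacted.)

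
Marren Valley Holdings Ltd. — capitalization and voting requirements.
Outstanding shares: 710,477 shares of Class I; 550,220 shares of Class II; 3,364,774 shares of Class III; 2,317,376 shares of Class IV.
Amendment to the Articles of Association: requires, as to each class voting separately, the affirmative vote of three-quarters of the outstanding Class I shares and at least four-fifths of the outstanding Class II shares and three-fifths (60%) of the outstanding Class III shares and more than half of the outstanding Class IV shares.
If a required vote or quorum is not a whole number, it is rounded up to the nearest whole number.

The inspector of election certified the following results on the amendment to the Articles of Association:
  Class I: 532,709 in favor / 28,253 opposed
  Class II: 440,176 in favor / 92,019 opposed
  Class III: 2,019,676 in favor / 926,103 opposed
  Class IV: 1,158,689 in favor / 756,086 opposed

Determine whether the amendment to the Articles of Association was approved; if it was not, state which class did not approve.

Class I: 3/4 of 710477 = 532857.75, rounded up to 532858; 532,858 required, 532,709 in favor — not approved.
Class II: 4/5 of 550220 = 440176; 440,176 required, 440,176 in favor — approved.
Class III: 3/5 of 3364774 = 2018864.40, rounded up to 2018865; 2,018,865 required, 2,019,676 in favor — approved.
Class IV: a majority of 2317376 is 1158689; 1,158,689 required, 1,158,689 in favor — approved.

Not approved — the Class I shares did not give the required vote.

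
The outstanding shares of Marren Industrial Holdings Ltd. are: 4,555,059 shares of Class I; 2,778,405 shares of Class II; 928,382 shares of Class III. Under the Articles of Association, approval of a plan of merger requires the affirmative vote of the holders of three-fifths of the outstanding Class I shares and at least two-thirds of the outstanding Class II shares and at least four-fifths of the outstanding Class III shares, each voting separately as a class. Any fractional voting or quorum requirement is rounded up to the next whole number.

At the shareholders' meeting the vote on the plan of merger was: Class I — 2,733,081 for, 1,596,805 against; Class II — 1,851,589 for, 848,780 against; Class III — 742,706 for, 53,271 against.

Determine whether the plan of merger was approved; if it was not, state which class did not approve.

Not approved — the Class II shares did not give the required vote.

Class I: 3/5 of 4555059 = 2733035.40, rounded up to 2733036; 2,733,036 required, 2,733,081 in favor — approved.
Class II: 2/3 of 2778405 = 1852270; 1,852,270 required, 1,851,589 in favor — not approved.
Class III: 4/5 of 928382 = 742705.60, rounded up to 742706; 742,706 required, 742,706 in favor — approved.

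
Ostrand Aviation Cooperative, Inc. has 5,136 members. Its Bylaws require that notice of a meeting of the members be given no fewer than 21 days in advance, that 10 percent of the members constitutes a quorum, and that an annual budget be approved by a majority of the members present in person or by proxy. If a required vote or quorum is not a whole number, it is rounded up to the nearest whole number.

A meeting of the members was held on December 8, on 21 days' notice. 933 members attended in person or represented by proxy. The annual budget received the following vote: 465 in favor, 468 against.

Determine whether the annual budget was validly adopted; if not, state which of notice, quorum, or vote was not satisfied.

Invalid — vote requirement not satisfied.

Notice: 21 days given; 21 required. Satisfied.
Quorum: 10% of 5,136 = 513.60, rounded up to 514; 933 present. Satisfied.
Vote: requires a majority of those present (933); a majority of 933 is 467, so 467 needed; 465 in favor. Not satisfied.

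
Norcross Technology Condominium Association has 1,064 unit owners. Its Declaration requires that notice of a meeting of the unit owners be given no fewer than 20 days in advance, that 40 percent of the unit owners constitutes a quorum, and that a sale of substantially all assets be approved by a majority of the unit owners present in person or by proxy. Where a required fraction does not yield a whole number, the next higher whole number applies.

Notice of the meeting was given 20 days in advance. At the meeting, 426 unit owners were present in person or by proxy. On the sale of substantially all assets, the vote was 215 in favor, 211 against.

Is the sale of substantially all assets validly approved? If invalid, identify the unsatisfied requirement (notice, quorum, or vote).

Notice: 20 days given; 20 required. Satisfied.
Quorum: 40% of 1,064 = 425.60, rounded up to 426; 426 present. Satisfied.
Vote: requires a majority of those present (426); a majority of 426 is 214, so 214 needed; 215 in favor. Satisfied.

Valid — all requirements satisfied.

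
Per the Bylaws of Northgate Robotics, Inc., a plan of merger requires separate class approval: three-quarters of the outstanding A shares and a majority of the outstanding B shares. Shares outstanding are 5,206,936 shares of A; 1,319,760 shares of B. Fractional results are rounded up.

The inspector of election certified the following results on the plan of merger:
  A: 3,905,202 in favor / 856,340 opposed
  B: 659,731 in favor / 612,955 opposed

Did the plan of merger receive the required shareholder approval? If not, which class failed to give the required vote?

Not approved — the B shares did not give the required vote.

A: 3/4 of 5206936 = 3905202; 3,905,202 required, 3,905,202 in favor — approved.
B: a majority of 1319760 is 659881; 659,881 required, 659,731 in favor — not approved.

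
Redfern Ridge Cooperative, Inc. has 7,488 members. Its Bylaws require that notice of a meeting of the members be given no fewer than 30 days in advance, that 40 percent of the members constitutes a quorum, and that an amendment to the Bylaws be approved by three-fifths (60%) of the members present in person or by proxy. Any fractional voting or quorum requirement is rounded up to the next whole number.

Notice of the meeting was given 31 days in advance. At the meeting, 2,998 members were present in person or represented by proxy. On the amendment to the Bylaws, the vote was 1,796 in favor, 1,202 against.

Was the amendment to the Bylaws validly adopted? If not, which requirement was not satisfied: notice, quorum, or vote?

Notice: 31 days given; 30 required. Satisfied.
Quorum: 40% of 7,488 = 2,995.20, rounded up to 2,996; 2,998 present. Satisfied.
Vote: requires three-fifths of those present (2,998); 3/5 of 2998 = 1798.80, rounded up to 1799, so 1,799 needed; 1,796 in favor. Not satisfied.

Invalid — vote requirement not satisfied.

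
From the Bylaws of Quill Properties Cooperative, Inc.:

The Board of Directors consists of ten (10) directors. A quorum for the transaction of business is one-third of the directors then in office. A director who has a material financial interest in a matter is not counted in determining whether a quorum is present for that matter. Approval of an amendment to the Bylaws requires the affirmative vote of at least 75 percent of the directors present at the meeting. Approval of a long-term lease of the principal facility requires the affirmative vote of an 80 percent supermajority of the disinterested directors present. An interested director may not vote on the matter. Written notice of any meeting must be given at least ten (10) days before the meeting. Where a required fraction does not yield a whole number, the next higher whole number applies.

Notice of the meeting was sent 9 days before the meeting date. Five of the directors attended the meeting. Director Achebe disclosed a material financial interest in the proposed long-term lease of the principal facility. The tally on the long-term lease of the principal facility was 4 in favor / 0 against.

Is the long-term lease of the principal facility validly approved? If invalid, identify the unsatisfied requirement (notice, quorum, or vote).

Invalid — notice requirement not satisfied.

Notice: 9 days given; 10 required (9 < 10). Not satisfied.
Quorum: 5 present, but the 1 interested director does not count, leaving 4. Quorum is 4. Satisfied.
Vote: the long-term lease of the principal facility requires four-fifths of the disinterested directors present (5 − 1 = 4). 4/5 of 4 = 3.20, rounded up to 4, so 4 affirmative votes are needed; 4 voted in favor. Satisfied.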